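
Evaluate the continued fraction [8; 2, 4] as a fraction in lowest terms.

Fold from the inside: start with 4/1.
  2 + 1/4 = 9/4
  8 + 4/9 = 76/9

76/9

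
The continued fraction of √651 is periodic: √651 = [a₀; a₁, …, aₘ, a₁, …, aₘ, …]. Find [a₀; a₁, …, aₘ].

[25; 1, 1, 16, 1, 1, 50]

a₀ = ⌊√651⌋ = 25.
With m₀=0, d₀=1 and mₖ₊₁ = dₖaₖ − mₖ, dₖ₊₁ = (n − mₖ₊₁²)/dₖ, aₖ₊₁ = ⌊(a₀+mₖ₊₁)/dₖ₊₁⌋:
  k=1: m=25, d=26, a=1
  k=2: m=1, d=25, a=1
  k=3: m=24, d=3, a=16
  k=4: m=24, d=25, a=1
  k=5: m=1, d=26, a=1
  k=6: m=25, d=1, a=50
d=1 and a=2a₀=50 at k=6, so the next step gives (m, d) = (25, 26) again — its k=1 value — and the period has length 6.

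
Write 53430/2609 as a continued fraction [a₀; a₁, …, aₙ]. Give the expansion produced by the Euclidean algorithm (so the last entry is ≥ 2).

53430 = 20×2609 + 1250
2609 = 2×1250 + 109
1250 = 11×109 + 51
109 = 2×51 + 7
51 = 7×7 + 2
7 = 3×2 + 1
2 = 2×1 + 0  (stop)
So 53430/2609 = [20; 2, 11, 2, 7, 3, 2].

[20; 2, 11, 2, 7, 3, 2]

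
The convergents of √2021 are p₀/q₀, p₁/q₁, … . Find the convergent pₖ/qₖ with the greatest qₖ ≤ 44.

√2021 = [44; 1, 21, 2, 21, 1, 88, …] (period length 6).
Convergents:
  p_0/q_0 = 44/1
  p_1/q_1 = 45/1
  p_2/q_2 = 989/22
  p_3/q_3 = 2023/45
q_2 = 22 ≤ 44 < 45 = q_3, so the answer is 989/22.

989/22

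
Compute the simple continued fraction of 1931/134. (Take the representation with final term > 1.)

1931 = 14·134 + 55
134 = 2·55 + 24
55 = 2·24 + 7
24 = 3·7 + 3
7 = 2·3 + 1
3 = 3·1 + 0  (stop)
So 1931/134 = [14; 2, 2, 3, 2, 3].

[14; 2, 2, 3, 2, 3]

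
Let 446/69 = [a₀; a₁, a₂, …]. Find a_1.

446 = 6·69 + 32   →  a_0 = 6
69 = 2·32 + 5   →  a_1 = 2

2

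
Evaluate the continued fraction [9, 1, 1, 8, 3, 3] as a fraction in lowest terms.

Fold from the inside: start with 3/1.
  3 + 1/3 = 10/3
  8 + 3/10 = 83/10
  1 + 10/83 = 93/83
  1 + 83/93 = 176/93
  9 + 93/176 = 1677/176

1677/176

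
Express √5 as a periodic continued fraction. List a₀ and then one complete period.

a₀ = ⌊√5⌋ = 2.
With m₀=0, d₀=1 and mₖ₊₁ = dₖaₖ − mₖ, dₖ₊₁ = (n − mₖ₊₁²)/dₖ, aₖ₊₁ = ⌊(a₀+mₖ₊₁)/dₖ₊₁⌋:
  k=1: m=2, d=1, a=4
d=1 and a=2a₀=4 at k=1, so the next step gives (m, d) = (2, 1) again — its k=1 value — and the period has length 1.

[2; 4]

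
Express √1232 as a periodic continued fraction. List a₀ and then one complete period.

a₀ = ⌊√1232⌋ = 35.
With m₀=0, d₀=1 and mₖ₊₁ = dₖaₖ − mₖ, dₖ₊₁ = (n − mₖ₊₁²)/dₖ, aₖ₊₁ = ⌊(a₀+mₖ₊₁)/dₖ₊₁⌋:
  k=1: m=35, d=7, a=10
  k=2: m=35, d=1, a=70
d=1 and a=2a₀=70 at k=2, so the next step gives (m, d) = (35, 7) again — its k=1 value — and the period has length 2.

[35; 10, 70]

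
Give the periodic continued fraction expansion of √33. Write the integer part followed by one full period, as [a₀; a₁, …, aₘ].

[5; 1, 2, 1, 10]

a₀ = ⌊√33⌋ = 5.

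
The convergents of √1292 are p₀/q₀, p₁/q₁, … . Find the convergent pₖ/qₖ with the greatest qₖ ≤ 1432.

√1292 = [35; 1, 16, 1, 70, …] (period length 4).
Convergents:
  p_0/q_0 = 35/1
  p_1/q_1 = 36/1
  p_2/q_2 = 611/17
  p_3/q_3 = 647/18
  p_4/q_4 = 45901/1277
  p_5/q_5 = 46548/1295
  p_6/q_6 = 790669/21997
q_5 = 1295 ≤ 1432 < 21997 = q_6, so the answer is 46548/1295.

46548/1295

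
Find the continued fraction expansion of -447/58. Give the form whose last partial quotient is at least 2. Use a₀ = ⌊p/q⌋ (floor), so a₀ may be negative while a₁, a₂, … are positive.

-447 = -8·58 + 17
58 = 3·17 + 7
17 = 2·7 + 3
7 = 2·3 + 1
3 = 3·1 + 0  (stop)
So -447/58 = [-8; 3, 2, 2, 3].

[-8; 3, 2, 2, 3]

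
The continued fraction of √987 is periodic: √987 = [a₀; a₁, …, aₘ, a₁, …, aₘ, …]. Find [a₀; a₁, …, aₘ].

a₀ = ⌊√987⌋ = 31.
With m₀=0, d₀=1 and mₖ₊₁ = dₖaₖ − mₖ, dₖ₊₁ = (n − mₖ₊₁²)/dₖ, aₖ₊₁ = ⌊(a₀+mₖ₊₁)/dₖ₊₁⌋:
  k=1: m=31, d=26, a=2
  k=2: m=21, d=21, a=2
  k=3: m=21, d=26, a=2
  k=4: m=31, d=1, a=62
d=1 and a=2a₀=62 at k=4, so the next step gives (m, d) = (31, 26) again — its k=1 value — and the period has length 4.

[31; 2, 2, 2, 62]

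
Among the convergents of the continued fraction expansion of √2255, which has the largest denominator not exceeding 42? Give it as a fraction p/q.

1757/37

√2255 = [47; 2, 18, 2, 94, …] (period length 4).
Convergents:
  p_0/q_0 = 47/1
  p_1/q_1 = 95/2
  p_2/q_2 = 1757/37
  p_3/q_3 = 3609/76
q_2 = 37 ≤ 42 < 76 = q_3, so the answer is 1757/37.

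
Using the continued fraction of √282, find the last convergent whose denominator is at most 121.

1864/111

√282 = [16; 1, 3, 1, 4, 1, 3, 1, 32, …] (period length 8).
Convergents:
  p_0/q_0 = 16/1
  p_1/q_1 = 17/1
  p_2/q_2 = 67/4
  p_3/q_3 = 84/5
  p_4/q_4 = 403/24
  p_5/q_5 = 487/29
  p_6/q_6 = 1864/111
  p_7/q_7 = 2351/140
q_6 = 111 ≤ 121 < 140 = q_7, so the answer is 1864/111.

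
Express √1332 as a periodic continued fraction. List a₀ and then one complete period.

[36; 2, 72]

a₀ = ⌊√1332⌋ = 36.
With m₀=0, d₀=1 and mₖ₊₁ = dₖaₖ − mₖ, dₖ₊₁ = (n − mₖ₊₁²)/dₖ, aₖ₊₁ = ⌊(a₀+mₖ₊₁)/dₖ₊₁⌋:
  k=1: m=36, d=36, a=2
  k=2: m=36, d=1, a=72
d=1 and a=2a₀=72 at k=2, so the next step gives (m, d) = (36, 36) again — its k=1 value — and the period has length 2.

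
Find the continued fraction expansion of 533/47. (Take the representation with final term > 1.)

533 = 11×47 + 16
47 = 2×16 + 15
16 = 1×15 + 1
15 = 15×1 + 0  (stop)
So 533/47 = [11; 2, 1, 15].

[11; 2, 1, 15]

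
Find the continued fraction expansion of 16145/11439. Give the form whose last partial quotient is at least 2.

[1; 2, 2, 3, 9, 5, 2, 6]

16145 = 1*11439 + 4706
11439 = 2*4706 + 2027
4706 = 2*2027 + 652
2027 = 3*652 + 71
652 = 9*71 + 13
71 = 5*13 + 6
13 = 2*6 + 1
6 = 6*1 + 0  (stop)
So 16145/11439 = [1; 2, 2, 3, 9, 5, 2, 6].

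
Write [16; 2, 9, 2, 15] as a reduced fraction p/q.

10198/619

Using pₖ = aₖpₖ₋₁ + pₖ₋₂ and qₖ = aₖqₖ₋₁ + qₖ₋₂:
  k=0: a=16, p=16, q=1
  k=1: a=2, p=33, q=2
  k=2: a=9, p=313, q=19
  k=3: a=2, p=659, q=40
  k=4: a=15, p=10198, q=619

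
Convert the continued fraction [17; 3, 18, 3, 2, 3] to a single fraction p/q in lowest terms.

Fold from the inside: start with 3/1.
  2 + 1/3 = 7/3
  3 + 3/7 = 24/7
  18 + 7/24 = 439/24
  3 + 24/439 = 1341/439
  17 + 439/1341 = 23236/1341

23236/1341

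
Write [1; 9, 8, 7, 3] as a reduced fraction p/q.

Using pₖ = aₖpₖ₋₁ + pₖ₋₂ and qₖ = aₖqₖ₋₁ + qₖ₋₂:
  k=0: a=1, p=1, q=1
  k=1: a=9, p=10, q=9
  k=2: a=8, p=81, q=73
  k=3: a=7, p=577, q=520
  k=4: a=3, p=1812, q=1633

1812/1633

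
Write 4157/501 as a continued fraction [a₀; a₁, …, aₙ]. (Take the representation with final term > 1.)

4157 = 8·501 + 149
501 = 3·149 + 54
149 = 2·54 + 41
54 = 1·41 + 13
41 = 3·13 + 2
13 = 6·2 + 1
2 = 2·1 + 0  (stop)
So 4157/501 = [8; 3, 2, 1, 3, 6, 2].

[8; 3, 2, 1, 3, 6, 2]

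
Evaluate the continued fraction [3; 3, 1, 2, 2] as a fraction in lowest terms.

85/26

Using pₖ = aₖpₖ₋₁ + pₖ₋₂ and qₖ = aₖqₖ₋₁ + qₖ₋₂:
  k=0: a=3, p=3, q=1
  k=1: a=3, p=10, q=3
  k=2: a=1, p=13, q=4
  k=3: a=2, p=36, q=11
  k=4: a=2, p=85, q=26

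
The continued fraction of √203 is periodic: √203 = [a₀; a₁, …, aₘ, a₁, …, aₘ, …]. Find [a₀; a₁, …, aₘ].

[14; 4, 28]

a₀ = ⌊√203⌋ = 14.
With m₀=0, d₀=1 and mₖ₊₁ = dₖaₖ − mₖ, dₖ₊₁ = (n − mₖ₊₁²)/dₖ, aₖ₊₁ = ⌊(a₀+mₖ₊₁)/dₖ₊₁⌋:
  k=1: m=14, d=7, a=4
  k=2: m=14, d=1, a=28
d=1 and a=2a₀=28 at k=2, so the next step gives (m, d) = (14, 7) again — its k=1 value — and the period has length 2.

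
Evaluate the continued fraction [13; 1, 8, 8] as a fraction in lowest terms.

1014/73

Fold from the inside: start with 8/1.
  8 + 1/8 = 65/8
  1 + 8/65 = 73/65
  13 + 65/73 = 1014/73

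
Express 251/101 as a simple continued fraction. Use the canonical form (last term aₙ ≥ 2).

251 = 2×101 + 49
101 = 2×49 + 3
49 = 16×3 + 1
3 = 3×1 + 0  (stop)
So 251/101 = [2; 2, 16, 3].

[2; 2, 16, 3]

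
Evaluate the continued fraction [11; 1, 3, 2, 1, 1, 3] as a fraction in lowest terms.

930/79

Fold from the inside: start with 3/1.
  1 + 1/3 = 4/3
  1 + 3/4 = 7/4
  2 + 4/7 = 18/7
  3 + 7/18 = 61/18
  1 + 18/61 = 79/61
  11 + 61/79 = 930/79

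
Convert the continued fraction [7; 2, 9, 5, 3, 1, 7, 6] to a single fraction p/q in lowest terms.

Fold from the inside: start with 6/1.
  7 + 1/6 = 43/6
  1 + 6/43 = 49/43
  3 + 43/49 = 190/49
  5 + 49/190 = 999/190
  9 + 190/999 = 9181/999
  2 + 999/9181 = 19361/9181
  7 + 9181/19361 = 144708/19361

144708/19361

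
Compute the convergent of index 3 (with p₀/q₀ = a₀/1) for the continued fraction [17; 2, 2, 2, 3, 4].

Using pₖ = aₖpₖ₋₁ + pₖ₋₂, qₖ = aₖqₖ₋₁ + qₖ₋₂ (with p₋₁=1, p₋₂=0, q₋₁=0, q₋₂=1):
  k=0: a=17, p=17, q=1
  k=1: a=2, p=35, q=2
  k=2: a=2, p=87, q=5
  k=3: a=2, p=209, q=12

209/12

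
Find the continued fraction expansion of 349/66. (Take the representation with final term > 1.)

349 = 5·66 + 19
66 = 3·19 + 9
19 = 2·9 + 1
9 = 9·1 + 0  (stop)
So 349/66 = [5; 3, 2, 9].

[5; 3, 2, 9]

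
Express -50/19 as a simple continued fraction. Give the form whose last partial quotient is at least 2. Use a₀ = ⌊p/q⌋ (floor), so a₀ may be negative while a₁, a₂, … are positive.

-50 = -3*19 + 7
19 = 2*7 + 5
7 = 1*5 + 2
5 = 2*2 + 1
2 = 2*1 + 0  (stop)
So -50/19 = [-3; 2, 1, 2, 2].

[-3; 2, 1, 2, 2]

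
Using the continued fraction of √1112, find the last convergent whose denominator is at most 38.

√1112 = [33; 2, 1, 7, 1, 2, 66, …] (period length 6).
Convergents:
  p_0/q_0 = 33/1
  p_1/q_1 = 67/2
  p_2/q_2 = 100/3
  p_3/q_3 = 767/23
  p_4/q_4 = 867/26
  p_5/q_5 = 2501/75
q_4 = 26 ≤ 38 < 75 = q_5, so the answer is 867/26.

867/26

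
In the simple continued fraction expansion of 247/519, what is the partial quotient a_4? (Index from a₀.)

7

247 = 0·519 + 247   →  a_0 = 0
519 = 2·247 + 25   →  a_1 = 2
247 = 9·25 + 22   →  a_2 = 9
25 = 1·22 + 3   →  a_3 = 1
22 = 7·3 + 1   →  a_4 = 7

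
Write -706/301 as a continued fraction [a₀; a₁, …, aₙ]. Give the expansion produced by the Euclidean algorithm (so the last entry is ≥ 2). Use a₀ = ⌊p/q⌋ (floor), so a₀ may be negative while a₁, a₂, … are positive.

-706 = -3×301 + 197
301 = 1×197 + 104
197 = 1×104 + 93
104 = 1×93 + 11
93 = 8×11 + 5
11 = 2×5 + 1
5 = 5×1 + 0  (stop)
So -706/301 = [-3; 1, 1, 1, 8, 2, 5].

[-3; 1, 1, 1, 8, 2, 5]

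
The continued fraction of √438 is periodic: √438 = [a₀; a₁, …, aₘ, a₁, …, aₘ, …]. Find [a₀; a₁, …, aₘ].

[20; 1, 12, 1, 40]

a₀ = ⌊√438⌋ = 20.
With m₀=0, d₀=1 and mₖ₊₁ = dₖaₖ − mₖ, dₖ₊₁ = (n − mₖ₊₁²)/dₖ, aₖ₊₁ = ⌊(a₀+mₖ₊₁)/dₖ₊₁⌋:
  k=1: m=20, d=38, a=1
  k=2: m=18, d=3, a=12
  k=3: m=18, d=38, a=1
  k=4: m=20, d=1, a=40
d=1 and a=2a₀=40 at k=4, so the next step gives (m, d) = (20, 38) again — its k=1 value — and the period has length 4.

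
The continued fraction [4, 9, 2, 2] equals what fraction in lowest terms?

193/47

Using pₖ = aₖpₖ₋₁ + pₖ₋₂ and qₖ = aₖqₖ₋₁ + qₖ₋₂:
  k=0: a=4, p=4, q=1
  k=1: a=9, p=37, q=9
  k=2: a=2, p=78, q=19
  k=3: a=2, p=193, q=47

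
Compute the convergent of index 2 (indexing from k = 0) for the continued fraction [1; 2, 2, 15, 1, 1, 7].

7/5

Using pₖ = aₖpₖ₋₁ + pₖ₋₂, qₖ = aₖqₖ₋₁ + qₖ₋₂ (with p₋₁=1, p₋₂=0, q₋₁=0, q₋₂=1):
  k=0: a=1, p=1, q=1
  k=1: a=2, p=3, q=2
  k=2: a=2, p=7, q=5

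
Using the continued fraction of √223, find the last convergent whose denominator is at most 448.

6481/434

√223 = [14; 1, 13, 1, 28, …] (period length 4).
Convergents:
  p_0/q_0 = 14/1
  p_1/q_1 = 15/1
  p_2/q_2 = 209/14
  p_3/q_3 = 224/15
  p_4/q_4 = 6481/434
  p_5/q_5 = 6705/449
q_4 = 434 ≤ 448 < 449 = q_5, so the answer is 6481/434.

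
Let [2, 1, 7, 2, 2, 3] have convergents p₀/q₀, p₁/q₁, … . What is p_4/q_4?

Using pₖ = aₖpₖ₋₁ + pₖ₋₂, qₖ = aₖqₖ₋₁ + qₖ₋₂ (with p₋₁=1, p₋₂=0, q₋₁=0, q₋₂=1):
  k=0: a=2, p=2, q=1
  k=1: a=1, p=3, q=1
  k=2: a=7, p=23, q=8
  k=3: a=2, p=49, q=17
  k=4: a=2, p=121, q=42

121/42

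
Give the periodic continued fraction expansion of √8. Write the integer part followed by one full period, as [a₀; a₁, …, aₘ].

a₀ = ⌊√8⌋ = 2.
With m₀=0, d₀=1 and mₖ₊₁ = dₖaₖ − mₖ, dₖ₊₁ = (n − mₖ₊₁²)/dₖ, aₖ₊₁ = ⌊(a₀+mₖ₊₁)/dₖ₊₁⌋:
  k=1: m=2, d=4, a=1
  k=2: m=2, d=1, a=4
d=1 and a=2a₀=4 at k=2, so the next step gives (m, d) = (2, 4) again — its k=1 value — and the period has length 2.

[2; 1, 4]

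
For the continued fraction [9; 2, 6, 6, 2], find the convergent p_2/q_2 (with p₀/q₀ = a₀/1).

123/13

Using pₖ = aₖpₖ₋₁ + pₖ₋₂, qₖ = aₖqₖ₋₁ + qₖ₋₂ (with p₋₁=1, p₋₂=0, q₋₁=0, q₋₂=1):
  k=0: a=9, p=9, q=1
  k=1: a=2, p=19, q=2
  k=2: a=6, p=123, q=13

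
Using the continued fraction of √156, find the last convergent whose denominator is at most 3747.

√156 = [12; 2, 24, …] (period length 2).
Convergents:
  p_0/q_0 = 12/1
  p_1/q_1 = 25/2
  p_2/q_2 = 612/49
  p_3/q_3 = 1249/100
  p_4/q_4 = 30588/2449
  p_5/q_5 = 62425/4998
q_4 = 2449 ≤ 3747 < 4998 = q_5, so the answer is 30588/2449.

30588/2449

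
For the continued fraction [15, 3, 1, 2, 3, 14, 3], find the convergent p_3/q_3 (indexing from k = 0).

Using pₖ = aₖpₖ₋₁ + pₖ₋₂, qₖ = aₖqₖ₋₁ + qₖ₋₂ (with p₋₁=1, p₋₂=0, q₋₁=0, q₋₂=1):
  k=0: a=15, p=15, q=1
  k=1: a=3, p=46, q=3
  k=2: a=1, p=61, q=4
  k=3: a=2, p=168, q=11

168/11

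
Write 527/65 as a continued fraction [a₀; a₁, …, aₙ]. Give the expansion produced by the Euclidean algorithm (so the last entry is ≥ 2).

[8; 9, 3, 2]

527 = 8*65 + 7
65 = 9*7 + 2
7 = 3*2 + 1
2 = 2*1 + 0  (stop)
So 527/65 = [8; 9, 3, 2].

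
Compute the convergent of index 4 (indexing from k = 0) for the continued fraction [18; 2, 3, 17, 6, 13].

Using pₖ = aₖpₖ₋₁ + pₖ₋₂, qₖ = aₖqₖ₋₁ + qₖ₋₂ (with p₋₁=1, p₋₂=0, q₋₁=0, q₋₂=1):
  k=0: a=18, p=18, q=1
  k=1: a=2, p=37, q=2
  k=2: a=3, p=129, q=7
  k=3: a=17, p=2230, q=121
  k=4: a=6, p=13509, q=733

13509/733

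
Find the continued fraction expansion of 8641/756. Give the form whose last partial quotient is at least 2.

8641 = 11×756 + 325
756 = 2×325 + 106
325 = 3×106 + 7
106 = 15×7 + 1
7 = 7×1 + 0  (stop)
So 8641/756 = [11; 2, 3, 15, 7].

[11; 2, 3, 15, 7]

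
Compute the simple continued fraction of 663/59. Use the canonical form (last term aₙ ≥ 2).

663 = 11×59 + 14
59 = 4×14 + 3
14 = 4×3 + 2
3 = 1×2 + 1
2 = 2×1 + 0  (stop)
So 663/59 = [11; 4, 4, 1, 2].

[11; 4, 4, 1, 2]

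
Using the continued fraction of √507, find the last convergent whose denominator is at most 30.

√507 = [22; 1, 1, 14, 1, 1, 44, …] (period length 6).
Convergents:
  p_0/q_0 = 22/1
  p_1/q_1 = 23/1
  p_2/q_2 = 45/2
  p_3/q_3 = 653/29
  p_4/q_4 = 698/31
q_3 = 29 ≤ 30 < 31 = q_4, so the answer is 653/29.

653/29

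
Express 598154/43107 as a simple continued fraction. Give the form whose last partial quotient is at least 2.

[13; 1, 7, 15, 18, 1, 2, 6]

598154 = 13*43107 + 37763
43107 = 1*37763 + 5344
37763 = 7*5344 + 355
5344 = 15*355 + 19
355 = 18*19 + 13
19 = 1*13 + 6
13 = 2*6 + 1
6 = 6*1 + 0  (stop)
So 598154/43107 = [13; 1, 7, 15, 18, 1, 2, 6].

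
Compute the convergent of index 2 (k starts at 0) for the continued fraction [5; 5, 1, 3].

Using pₖ = aₖpₖ₋₁ + pₖ₋₂, qₖ = aₖqₖ₋₁ + qₖ₋₂ (with p₋₁=1, p₋₂=0, q₋₁=0, q₋₂=1):
  k=0: a=5, p=5, q=1
  k=1: a=5, p=26, q=5
  k=2: a=1, p=31, q=6

31/6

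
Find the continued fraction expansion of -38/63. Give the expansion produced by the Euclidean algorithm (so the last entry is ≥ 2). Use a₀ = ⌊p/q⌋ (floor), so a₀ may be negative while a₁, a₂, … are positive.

[-1; 2, 1, 1, 12]

-38 = -1×63 + 25
63 = 2×25 + 13
25 = 1×13 + 12
13 = 1×12 + 1
12 = 12×1 + 0  (stop)
So -38/63 = [-1; 2, 1, 1, 12].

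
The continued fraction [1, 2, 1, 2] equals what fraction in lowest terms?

Fold from the inside: start with 2/1.
  1 + 1/2 = 3/2
  2 + 2/3 = 8/3
  1 + 3/8 = 11/8

11/8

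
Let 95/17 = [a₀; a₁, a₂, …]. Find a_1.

1

95 = 5·17 + 10   →  a_0 = 5
17 = 1·10 + 7   →  a_1 = 1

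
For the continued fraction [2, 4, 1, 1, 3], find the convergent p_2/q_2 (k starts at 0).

11/5

Using pₖ = aₖpₖ₋₁ + pₖ₋₂, qₖ = aₖqₖ₋₁ + qₖ₋₂ (with p₋₁=1, p₋₂=0, q₋₁=0, q₋₂=1):
  k=0: a=2, p=2, q=1
  k=1: a=4, p=9, q=4
  k=2: a=1, p=11, q=5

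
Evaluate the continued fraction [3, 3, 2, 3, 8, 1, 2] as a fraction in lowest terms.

2123/645

Using pₖ = aₖpₖ₋₁ + pₖ₋₂ and qₖ = aₖqₖ₋₁ + qₖ₋₂:
  k=0: a=3, p=3, q=1
  k=1: a=3, p=10, q=3
  k=2: a=2, p=23, q=7
  k=3: a=3, p=79, q=24
  k=4: a=8, p=655, q=199
  k=5: a=1, p=734, q=223
  k=6: a=2, p=2123, q=645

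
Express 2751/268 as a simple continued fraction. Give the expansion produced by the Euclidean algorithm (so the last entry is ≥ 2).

2751 = 10·268 + 71
268 = 3·71 + 55
71 = 1·55 + 16
55 = 3·16 + 7
16 = 2·7 + 2
7 = 3·2 + 1
2 = 2·1 + 0  (stop)
So 2751/268 = [10; 3, 1, 3, 2, 3, 2].

[10; 3, 1, 3, 2, 3, 2]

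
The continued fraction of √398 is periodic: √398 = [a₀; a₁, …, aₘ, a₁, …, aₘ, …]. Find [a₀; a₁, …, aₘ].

a₀ = ⌊√398⌋ = 19.
With m₀=0, d₀=1 and mₖ₊₁ = dₖaₖ − mₖ, dₖ₊₁ = (n − mₖ₊₁²)/dₖ, aₖ₊₁ = ⌊(a₀+mₖ₊₁)/dₖ₊₁⌋:
  k=1: m=19, d=37, a=1
  k=2: m=18, d=2, a=18
  k=3: m=18, d=37, a=1
  k=4: m=19, d=1, a=38
d=1 and a=2a₀=38 at k=4, so the next step gives (m, d) = (19, 37) again — its k=1 value — and the period has length 4.

[19; 1, 18, 1, 38]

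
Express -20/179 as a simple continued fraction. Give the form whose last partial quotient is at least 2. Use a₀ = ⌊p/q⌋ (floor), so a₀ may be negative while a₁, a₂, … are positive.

-20 = -1·179 + 159
179 = 1·159 + 20
159 = 7·20 + 19
20 = 1·19 + 1
19 = 19·1 + 0  (stop)
So -20/179 = [-1; 1, 7, 1, 19].

[-1; 1, 7, 1, 19]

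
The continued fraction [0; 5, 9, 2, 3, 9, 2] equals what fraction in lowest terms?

Fold from the inside: start with 2/1.
  9 + 1/2 = 19/2
  3 + 2/19 = 59/19
  2 + 19/59 = 137/59
  9 + 59/137 = 1292/137
  5 + 137/1292 = 6597/1292
  0 + 1292/6597 = 1292/6597

1292/6597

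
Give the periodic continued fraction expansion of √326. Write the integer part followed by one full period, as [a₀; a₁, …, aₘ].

[18; 18, 36]

a₀ = ⌊√326⌋ = 18.
With m₀=0, d₀=1 and mₖ₊₁ = dₖaₖ − mₖ, dₖ₊₁ = (n − mₖ₊₁²)/dₖ, aₖ₊₁ = ⌊(a₀+mₖ₊₁)/dₖ₊₁⌋:
  k=1: m=18, d=2, a=18
  k=2: m=18, d=1, a=36
d=1 and a=2a₀=36 at k=2, so the next step gives (m, d) = (18, 2) again — its k=1 value — and the period has length 2.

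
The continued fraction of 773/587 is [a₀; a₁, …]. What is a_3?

2

773 = 1·587 + 186   →  a_0 = 1
587 = 3·186 + 29   →  a_1 = 3
186 = 6·29 + 12   →  a_2 = 6
29 = 2·12 + 5   →  a_3 = 2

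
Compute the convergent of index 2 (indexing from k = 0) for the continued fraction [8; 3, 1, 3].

Using pₖ = aₖpₖ₋₁ + pₖ₋₂, qₖ = aₖqₖ₋₁ + qₖ₋₂ (with p₋₁=1, p₋₂=0, q₋₁=0, q₋₂=1):
  k=0: a=8, p=8, q=1
  k=1: a=3, p=25, q=3
  k=2: a=1, p=33, q=4

33/4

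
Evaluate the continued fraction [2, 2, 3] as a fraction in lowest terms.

17/7

Fold from the inside: start with 3/1.
  2 + 1/3 = 7/3
  2 + 3/7 = 17/7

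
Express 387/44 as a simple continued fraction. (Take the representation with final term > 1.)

[8; 1, 3, 1, 8]

387 = 8×44 + 35
44 = 1×35 + 9
35 = 3×9 + 8
9 = 1×8 + 1
8 = 8×1 + 0  (stop)
So 387/44 = [8; 1, 3, 1, 8].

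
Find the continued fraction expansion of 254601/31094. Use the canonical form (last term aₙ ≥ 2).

[8; 5, 3, 6, 8, 6, 6]

254601 = 8·31094 + 5849
31094 = 5·5849 + 1849
5849 = 3·1849 + 302
1849 = 6·302 + 37
302 = 8·37 + 6
37 = 6·6 + 1
6 = 6·1 + 0  (stop)
So 254601/31094 = [8; 5, 3, 6, 8, 6, 6].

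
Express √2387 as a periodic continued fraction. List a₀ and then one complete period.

a₀ = ⌊√2387⌋ = 48.
With m₀=0, d₀=1 and mₖ₊₁ = dₖaₖ − mₖ, dₖ₊₁ = (n − mₖ₊₁²)/dₖ, aₖ₊₁ = ⌊(a₀+mₖ₊₁)/dₖ₊₁⌋:
  k=1: m=48, d=83, a=1
  k=2: m=35, d=14, a=5
  k=3: m=35, d=83, a=1
  k=4: m=48, d=1, a=96
d=1 and a=2a₀=96 at k=4, so the next step gives (m, d) = (48, 83) again — its k=1 value — and the period has length 4.

[48; 1, 5, 1, 96]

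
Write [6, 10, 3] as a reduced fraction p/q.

189/31

Using pₖ = aₖpₖ₋₁ + pₖ₋₂ and qₖ = aₖqₖ₋₁ + qₖ₋₂:
  k=0: a=6, p=6, q=1
  k=1: a=10, p=61, q=10
  k=2: a=3, p=189, q=31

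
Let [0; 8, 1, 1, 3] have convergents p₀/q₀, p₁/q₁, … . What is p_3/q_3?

Using pₖ = aₖpₖ₋₁ + pₖ₋₂, qₖ = aₖqₖ₋₁ + qₖ₋₂ (with p₋₁=1, p₋₂=0, q₋₁=0, q₋₂=1):
  k=0: a=0, p=0, q=1
  k=1: a=8, p=1, q=8
  k=2: a=1, p=1, q=9
  k=3: a=1, p=2, q=17

2/17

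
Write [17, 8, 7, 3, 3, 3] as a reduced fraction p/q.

33578/1961

Fold from the inside: start with 3/1.
  3 + 1/3 = 10/3
  3 + 3/10 = 33/10
  7 + 10/33 = 241/33
  8 + 33/241 = 1961/241
  17 + 241/1961 = 33578/1961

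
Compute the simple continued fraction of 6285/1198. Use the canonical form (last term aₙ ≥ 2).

6285 = 5·1198 + 295
1198 = 4·295 + 18
295 = 16·18 + 7
18 = 2·7 + 4
7 = 1·4 + 3
4 = 1·3 + 1
3 = 3·1 + 0  (stop)
So 6285/1198 = [5; 4, 16, 2, 1, 1, 3].

[5; 4, 16, 2, 1, 1, 3]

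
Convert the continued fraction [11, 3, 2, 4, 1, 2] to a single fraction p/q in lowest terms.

Using pₖ = aₖpₖ₋₁ + pₖ₋₂ and qₖ = aₖqₖ₋₁ + qₖ₋₂:
  k=0: a=11, p=11, q=1
  k=1: a=3, p=34, q=3
  k=2: a=2, p=79, q=7
  k=3: a=4, p=350, q=31
  k=4: a=1, p=429, q=38
  k=5: a=2, p=1208, q=107

1208/107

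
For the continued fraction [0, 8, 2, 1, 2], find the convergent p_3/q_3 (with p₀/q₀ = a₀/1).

3/25

Using pₖ = aₖpₖ₋₁ + pₖ₋₂, qₖ = aₖqₖ₋₁ + qₖ₋₂ (with p₋₁=1, p₋₂=0, q₋₁=0, q₋₂=1):
  k=0: a=0, p=0, q=1
  k=1: a=8, p=1, q=8
  k=2: a=2, p=2, q=17
  k=3: a=1, p=3, q=25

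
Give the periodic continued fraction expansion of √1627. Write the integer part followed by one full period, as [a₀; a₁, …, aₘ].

[40; 2, 1, 39, 1, 2, 80]

a₀ = ⌊√1627⌋ = 40.
With m₀=0, d₀=1 and mₖ₊₁ = dₖaₖ − mₖ, dₖ₊₁ = (n − mₖ₊₁²)/dₖ, aₖ₊₁ = ⌊(a₀+mₖ₊₁)/dₖ₊₁⌋:
  k=1: m=40, d=27, a=2
  k=2: m=14, d=53, a=1
  k=3: m=39, d=2, a=39
  k=4: m=39, d=53, a=1
  k=5: m=14, d=27, a=2
  k=6: m=40, d=1, a=80
d=1 and a=2a₀=80 at k=6, so the next step gives (m, d) = (40, 27) again — its k=1 value — and the period has length 6.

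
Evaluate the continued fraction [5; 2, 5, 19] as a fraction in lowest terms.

Using pₖ = aₖpₖ₋₁ + pₖ₋₂ and qₖ = aₖqₖ₋₁ + qₖ₋₂:
  k=0: a=5, p=5, q=1
  k=1: a=2, p=11, q=2
  k=2: a=5, p=60, q=11
  k=3: a=19, p=1151, q=211

1151/211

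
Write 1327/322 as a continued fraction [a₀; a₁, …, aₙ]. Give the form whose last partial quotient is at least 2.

1327 = 4*322 + 39
322 = 8*39 + 10
39 = 3*10 + 9
10 = 1*9 + 1
9 = 9*1 + 0  (stop)
So 1327/322 = [4; 8, 3, 1, 9].

[4; 8, 3, 1, 9]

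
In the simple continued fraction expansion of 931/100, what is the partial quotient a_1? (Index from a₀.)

3

931 = 9·100 + 31   →  a_0 = 9
100 = 3·31 + 7   →  a_1 = 3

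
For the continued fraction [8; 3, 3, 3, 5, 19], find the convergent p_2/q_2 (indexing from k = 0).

83/10

Using pₖ = aₖpₖ₋₁ + pₖ₋₂, qₖ = aₖqₖ₋₁ + qₖ₋₂ (with p₋₁=1, p₋₂=0, q₋₁=0, q₋₂=1):
  k=0: a=8, p=8, q=1
  k=1: a=3, p=25, q=3
  k=2: a=3, p=83, q=10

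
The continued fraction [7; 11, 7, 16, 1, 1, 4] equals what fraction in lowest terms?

83099/11721

Using pₖ = aₖpₖ₋₁ + pₖ₋₂ and qₖ = aₖqₖ₋₁ + qₖ₋₂:
  k=0: a=7, p=7, q=1
  k=1: a=11, p=78, q=11
  k=2: a=7, p=553, q=78
  k=3: a=16, p=8926, q=1259
  k=4: a=1, p=9479, q=1337
  k=5: a=1, p=18405, q=2596
  k=6: a=4, p=83099, q=11721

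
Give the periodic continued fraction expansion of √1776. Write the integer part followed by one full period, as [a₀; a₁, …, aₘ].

a₀ = ⌊√1776⌋ = 42.
With m₀=0, d₀=1 and mₖ₊₁ = dₖaₖ − mₖ, dₖ₊₁ = (n − mₖ₊₁²)/dₖ, aₖ₊₁ = ⌊(a₀+mₖ₊₁)/dₖ₊₁⌋:
  k=1: m=42, d=12, a=7
  k=2: m=42, d=1, a=84
d=1 and a=2a₀=84 at k=2, so the next step gives (m, d) = (42, 12) again — its k=1 value — and the period has length 2.

[42; 7, 84]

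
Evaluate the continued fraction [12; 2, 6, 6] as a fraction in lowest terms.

997/80

Fold from the inside: start with 6/1.
  6 + 1/6 = 37/6
  2 + 6/37 = 80/37
  12 + 37/80 = 997/80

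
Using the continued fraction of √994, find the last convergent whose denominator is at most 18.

√994 = [31; 1, 1, 8, 1, 1, 62, …] (period length 6).
Convergents:
  p_0/q_0 = 31/1
  p_1/q_1 = 32/1
  p_2/q_2 = 63/2
  p_3/q_3 = 536/17
  p_4/q_4 = 599/19
q_3 = 17 ≤ 18 < 19 = q_4, so the answer is 536/17.

536/17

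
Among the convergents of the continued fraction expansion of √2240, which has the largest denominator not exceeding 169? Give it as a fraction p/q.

√2240 = [47; 3, 23, 3, 94, …] (period length 4).
Convergents:
  p_0/q_0 = 47/1
  p_1/q_1 = 142/3
  p_2/q_2 = 3313/70
  p_3/q_3 = 10081/213
q_2 = 70 ≤ 169 < 213 = q_3, so the answer is 3313/70.

3313/70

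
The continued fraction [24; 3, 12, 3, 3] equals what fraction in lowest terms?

Fold from the inside: start with 3/1.
  3 + 1/3 = 10/3
  12 + 3/10 = 123/10
  3 + 10/123 = 379/123
  24 + 123/379 = 9219/379

9219/379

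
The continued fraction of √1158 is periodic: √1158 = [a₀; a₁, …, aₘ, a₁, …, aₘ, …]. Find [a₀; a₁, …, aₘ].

[34; 34, 68]

a₀ = ⌊√1158⌋ = 34.
With m₀=0, d₀=1 and mₖ₊₁ = dₖaₖ − mₖ, dₖ₊₁ = (n − mₖ₊₁²)/dₖ, aₖ₊₁ = ⌊(a₀+mₖ₊₁)/dₖ₊₁⌋:
  k=1: m=34, d=2, a=34
  k=2: m=34, d=1, a=68
d=1 and a=2a₀=68 at k=2, so the next step gives (m, d) = (34, 2) again — its k=1 value — and the period has length 2.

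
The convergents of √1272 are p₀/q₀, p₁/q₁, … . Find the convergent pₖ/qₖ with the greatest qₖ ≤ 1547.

22897/642

√1272 = [35; 1, 1, 1, 70, …] (period length 4).
Convergents:
  p_0/q_0 = 35/1
  p_1/q_1 = 36/1
  p_2/q_2 = 71/2
  p_3/q_3 = 107/3
  p_4/q_4 = 7561/212
  p_5/q_5 = 7668/215
  p_6/q_6 = 15229/427
  p_7/q_7 = 22897/642
  p_8/q_8 = 1618019/45367
q_7 = 642 ≤ 1547 < 45367 = q_8, so the answer is 22897/642.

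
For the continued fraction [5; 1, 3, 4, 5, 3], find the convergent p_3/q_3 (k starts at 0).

98/17

Using pₖ = aₖpₖ₋₁ + pₖ₋₂, qₖ = aₖqₖ₋₁ + qₖ₋₂ (with p₋₁=1, p₋₂=0, q₋₁=0, q₋₂=1):
  k=0: a=5, p=5, q=1
  k=1: a=1, p=6, q=1
  k=2: a=3, p=23, q=4
  k=3: a=4, p=98, q=17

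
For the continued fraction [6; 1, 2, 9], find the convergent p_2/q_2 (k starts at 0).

20/3

Using pₖ = aₖpₖ₋₁ + pₖ₋₂, qₖ = aₖqₖ₋₁ + qₖ₋₂ (with p₋₁=1, p₋₂=0, q₋₁=0, q₋₂=1):
  k=0: a=6, p=6, q=1
  k=1: a=1, p=7, q=1
  k=2: a=2, p=20, q=3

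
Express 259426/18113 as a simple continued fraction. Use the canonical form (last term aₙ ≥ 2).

259426 = 14·18113 + 5844
18113 = 3·5844 + 581
5844 = 10·581 + 34
581 = 17·34 + 3
34 = 11·3 + 1
3 = 3·1 + 0  (stop)
So 259426/18113 = [14; 3, 10, 17, 11, 3].

[14; 3, 10, 17, 11, 3]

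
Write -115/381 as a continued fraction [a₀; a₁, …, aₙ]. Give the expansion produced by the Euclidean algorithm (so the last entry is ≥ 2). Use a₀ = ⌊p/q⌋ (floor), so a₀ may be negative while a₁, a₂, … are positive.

-115 = -1*381 + 266
381 = 1*266 + 115
266 = 2*115 + 36
115 = 3*36 + 7
36 = 5*7 + 1
7 = 7*1 + 0  (stop)
So -115/381 = [-1; 1, 2, 3, 5, 7].

[-1; 1, 2, 3, 5, 7]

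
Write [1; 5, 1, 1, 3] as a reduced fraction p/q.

Using pₖ = aₖpₖ₋₁ + pₖ₋₂ and qₖ = aₖqₖ₋₁ + qₖ₋₂:
  k=0: a=1, p=1, q=1
  k=1: a=5, p=6, q=5
  k=2: a=1, p=7, q=6
  k=3: a=1, p=13, q=11
  k=4: a=3, p=46, q=39

46/39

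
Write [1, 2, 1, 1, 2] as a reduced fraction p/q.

18/13

Fold from the inside: start with 2/1.
  1 + 1/2 = 3/2
  1 + 2/3 = 5/3
  2 + 3/5 = 13/5
  1 + 5/13 = 18/13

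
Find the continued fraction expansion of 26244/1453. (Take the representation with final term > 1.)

26244 = 18·1453 + 90
1453 = 16·90 + 13
90 = 6·13 + 12
13 = 1·12 + 1
12 = 12·1 + 0  (stop)
So 26244/1453 = [18; 16, 6, 1, 12].

[18; 16, 6, 1, 12]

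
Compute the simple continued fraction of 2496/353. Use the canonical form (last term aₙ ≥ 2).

2496 = 7*353 + 25
353 = 14*25 + 3
25 = 8*3 + 1
3 = 3*1 + 0  (stop)
So 2496/353 = [7; 14, 8, 3].

[7; 14, 8, 3]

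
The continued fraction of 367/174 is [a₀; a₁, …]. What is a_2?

6

367 = 2·174 + 19   →  a_0 = 2
174 = 9·19 + 3   →  a_1 = 9
19 = 6·3 + 1   →  a_2 = 6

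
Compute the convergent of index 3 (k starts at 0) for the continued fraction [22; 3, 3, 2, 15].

513/23

Using pₖ = aₖpₖ₋₁ + pₖ₋₂, qₖ = aₖqₖ₋₁ + qₖ₋₂ (with p₋₁=1, p₋₂=0, q₋₁=0, q₋₂=1):
  k=0: a=22, p=22, q=1
  k=1: a=3, p=67, q=3
  k=2: a=3, p=223, q=10
  k=3: a=2, p=513, q=23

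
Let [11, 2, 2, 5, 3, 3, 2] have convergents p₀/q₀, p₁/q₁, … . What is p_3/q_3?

Using pₖ = aₖpₖ₋₁ + pₖ₋₂, qₖ = aₖqₖ₋₁ + qₖ₋₂ (with p₋₁=1, p₋₂=0, q₋₁=0, q₋₂=1):
  k=0: a=11, p=11, q=1
  k=1: a=2, p=23, q=2
  k=2: a=2, p=57, q=5
  k=3: a=5, p=308, q=27

308/27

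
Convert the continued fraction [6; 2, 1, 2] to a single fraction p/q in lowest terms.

Using pₖ = aₖpₖ₋₁ + pₖ₋₂ and qₖ = aₖqₖ₋₁ + qₖ₋₂:
  k=0: a=6, p=6, q=1
  k=1: a=2, p=13, q=2
  k=2: a=1, p=19, q=3
  k=3: a=2, p=51, q=8

51/8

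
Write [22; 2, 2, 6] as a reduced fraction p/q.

Fold from the inside: start with 6/1.
  2 + 1/6 = 13/6
  2 + 6/13 = 32/13
  22 + 13/32 = 717/32

717/32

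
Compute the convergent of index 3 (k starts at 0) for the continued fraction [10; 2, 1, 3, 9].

114/11

Using pₖ = aₖpₖ₋₁ + pₖ₋₂, qₖ = aₖqₖ₋₁ + qₖ₋₂ (with p₋₁=1, p₋₂=0, q₋₁=0, q₋₂=1):
  k=0: a=10, p=10, q=1
  k=1: a=2, p=21, q=2
  k=2: a=1, p=31, q=3
  k=3: a=3, p=114, q=11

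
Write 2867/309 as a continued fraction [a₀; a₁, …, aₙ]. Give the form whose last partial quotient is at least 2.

[9; 3, 1, 1, 2, 5, 3]

2867 = 9·309 + 86
309 = 3·86 + 51
86 = 1·51 + 35
51 = 1·35 + 16
35 = 2·16 + 3
16 = 5·3 + 1
3 = 3·1 + 0  (stop)
So 2867/309 = [9; 3, 1, 1, 2, 5, 3].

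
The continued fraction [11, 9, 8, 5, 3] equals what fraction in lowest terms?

13276/1195

Fold from the inside: start with 3/1.
  5 + 1/3 = 16/3
  8 + 3/16 = 131/16
  9 + 16/131 = 1195/131
  11 + 131/1195 = 13276/1195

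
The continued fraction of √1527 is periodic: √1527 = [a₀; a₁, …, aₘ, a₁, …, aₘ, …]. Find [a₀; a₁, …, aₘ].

[39; 13, 78]

a₀ = ⌊√1527⌋ = 39.
With m₀=0, d₀=1 and mₖ₊₁ = dₖaₖ − mₖ, dₖ₊₁ = (n − mₖ₊₁²)/dₖ, aₖ₊₁ = ⌊(a₀+mₖ₊₁)/dₖ₊₁⌋:
  k=1: m=39, d=6, a=13
  k=2: m=39, d=1, a=78
d=1 and a=2a₀=78 at k=2, so the next step gives (m, d) = (39, 6) again — its k=1 value — and the period has length 2.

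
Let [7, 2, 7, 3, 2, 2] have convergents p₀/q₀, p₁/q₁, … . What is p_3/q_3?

351/47

Using pₖ = aₖpₖ₋₁ + pₖ₋₂, qₖ = aₖqₖ₋₁ + qₖ₋₂ (with p₋₁=1, p₋₂=0, q₋₁=0, q₋₂=1):
  k=0: a=7, p=7, q=1
  k=1: a=2, p=15, q=2
  k=2: a=7, p=112, q=15
  k=3: a=3, p=351, q=47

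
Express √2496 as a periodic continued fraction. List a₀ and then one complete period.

[49; 1, 23, 1, 98]

a₀ = ⌊√2496⌋ = 49.
With m₀=0, d₀=1 and mₖ₊₁ = dₖaₖ − mₖ, dₖ₊₁ = (n − mₖ₊₁²)/dₖ, aₖ₊₁ = ⌊(a₀+mₖ₊₁)/dₖ₊₁⌋:
  k=1: m=49, d=95, a=1
  k=2: m=46, d=4, a=23
  k=3: m=46, d=95, a=1
  k=4: m=49, d=1, a=98
d=1 and a=2a₀=98 at k=4, so the next step gives (m, d) = (49, 95) again — its k=1 value — and the period has length 4.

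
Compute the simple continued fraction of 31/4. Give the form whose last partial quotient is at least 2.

31 = 7×4 + 3
4 = 1×3 + 1
3 = 3×1 + 0  (stop)
So 31/4 = [7; 1, 3].

[7; 1, 3]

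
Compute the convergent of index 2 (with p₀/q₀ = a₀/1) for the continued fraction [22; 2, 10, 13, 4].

472/21

Using pₖ = aₖpₖ₋₁ + pₖ₋₂, qₖ = aₖqₖ₋₁ + qₖ₋₂ (with p₋₁=1, p₋₂=0, q₋₁=0, q₋₂=1):
  k=0: a=22, p=22, q=1
  k=1: a=2, p=45, q=2
  k=2: a=10, p=472, q=21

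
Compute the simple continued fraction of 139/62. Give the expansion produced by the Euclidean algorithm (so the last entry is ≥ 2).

[2; 4, 7, 2]

139 = 2×62 + 15
62 = 4×15 + 2
15 = 7×2 + 1
2 = 2×1 + 0  (stop)
So 139/62 = [2; 4, 7, 2].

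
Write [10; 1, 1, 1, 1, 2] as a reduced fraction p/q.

138/13

Fold from the inside: start with 2/1.
  1 + 1/2 = 3/2
  1 + 2/3 = 5/3
  1 + 3/5 = 8/5
  1 + 5/8 = 13/8
  10 + 8/13 = 138/13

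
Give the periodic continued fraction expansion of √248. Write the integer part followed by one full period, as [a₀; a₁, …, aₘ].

a₀ = ⌊√248⌋ = 15.

[15; 1, 2, 1, 30]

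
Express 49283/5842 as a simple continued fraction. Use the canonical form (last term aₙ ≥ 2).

49283 = 8*5842 + 2547
5842 = 2*2547 + 748
2547 = 3*748 + 303
748 = 2*303 + 142
303 = 2*142 + 19
142 = 7*19 + 9
19 = 2*9 + 1
9 = 9*1 + 0  (stop)
So 49283/5842 = [8; 2, 3, 2, 2, 7, 2, 9].

[8; 2, 3, 2, 2, 7, 2, 9]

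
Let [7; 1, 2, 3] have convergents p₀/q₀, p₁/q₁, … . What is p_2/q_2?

23/3

Using pₖ = aₖpₖ₋₁ + pₖ₋₂, qₖ = aₖqₖ₋₁ + qₖ₋₂ (with p₋₁=1, p₋₂=0, q₋₁=0, q₋₂=1):
  k=0: a=7, p=7, q=1
  k=1: a=1, p=8, q=1
  k=2: a=2, p=23, q=3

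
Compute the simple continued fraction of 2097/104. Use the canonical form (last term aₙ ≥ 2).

[20; 6, 8, 2]

2097 = 20·104 + 17
104 = 6·17 + 2
17 = 8·2 + 1
2 = 2·1 + 0  (stop)
So 2097/104 = [20; 6, 8, 2].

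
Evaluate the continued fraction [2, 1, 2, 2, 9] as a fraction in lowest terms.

Using pₖ = aₖpₖ₋₁ + pₖ₋₂ and qₖ = aₖqₖ₋₁ + qₖ₋₂:
  k=0: a=2, p=2, q=1
  k=1: a=1, p=3, q=1
  k=2: a=2, p=8, q=3
  k=3: a=2, p=19, q=7
  k=4: a=9, p=179, q=66

179/66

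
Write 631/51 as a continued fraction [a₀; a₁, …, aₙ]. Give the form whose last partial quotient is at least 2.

631 = 12×51 + 19
51 = 2×19 + 13
19 = 1×13 + 6
13 = 2×6 + 1
6 = 6×1 + 0  (stop)
So 631/51 = [12; 2, 1, 2, 6].

[12; 2, 1, 2, 6]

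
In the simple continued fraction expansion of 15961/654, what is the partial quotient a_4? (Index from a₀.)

3

15961 = 24·654 + 265   →  a_0 = 24
654 = 2·265 + 124   →  a_1 = 2
265 = 2·124 + 17   →  a_2 = 2
124 = 7·17 + 5   →  a_3 = 7
17 = 3·5 + 2   →  a_4 = 3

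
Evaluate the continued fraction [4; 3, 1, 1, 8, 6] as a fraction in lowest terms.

1572/367

Using pₖ = aₖpₖ₋₁ + pₖ₋₂ and qₖ = aₖqₖ₋₁ + qₖ₋₂:
  k=0: a=4, p=4, q=1
  k=1: a=3, p=13, q=3
  k=2: a=1, p=17, q=4
  k=3: a=1, p=30, q=7
  k=4: a=8, p=257, q=60
  k=5: a=6, p=1572, q=367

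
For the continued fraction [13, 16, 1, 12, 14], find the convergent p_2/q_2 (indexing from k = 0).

Using pₖ = aₖpₖ₋₁ + pₖ₋₂, qₖ = aₖqₖ₋₁ + qₖ₋₂ (with p₋₁=1, p₋₂=0, q₋₁=0, q₋₂=1):
  k=0: a=13, p=13, q=1
  k=1: a=16, p=209, q=16
  k=2: a=1, p=222, q=17

222/17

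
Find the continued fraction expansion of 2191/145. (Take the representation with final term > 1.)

[15; 9, 16]

2191 = 15*145 + 16
145 = 9*16 + 1
16 = 16*1 + 0  (stop)
So 2191/145 = [15; 9, 16].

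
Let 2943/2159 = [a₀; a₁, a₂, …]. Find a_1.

2943 = 1·2159 + 784   →  a_0 = 1
2159 = 2·784 + 591   →  a_1 = 2

2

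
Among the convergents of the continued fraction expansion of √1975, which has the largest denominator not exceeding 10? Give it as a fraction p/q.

400/9

√1975 = [44; 2, 3, 1, 2, 1, 3, 2, 88, …] (period length 8).
Convergents:
  p_0/q_0 = 44/1
  p_1/q_1 = 89/2
  p_2/q_2 = 311/7
  p_3/q_3 = 400/9
  p_4/q_4 = 1111/25
q_3 = 9 ≤ 10 < 25 = q_4, so the answer is 400/9.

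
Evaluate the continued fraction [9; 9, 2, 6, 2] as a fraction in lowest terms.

Using pₖ = aₖpₖ₋₁ + pₖ₋₂ and qₖ = aₖqₖ₋₁ + qₖ₋₂:
  k=0: a=9, p=9, q=1
  k=1: a=9, p=82, q=9
  k=2: a=2, p=173, q=19
  k=3: a=6, p=1120, q=123
  k=4: a=2, p=2413, q=265

2413/265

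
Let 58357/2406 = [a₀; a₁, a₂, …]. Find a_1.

3

58357 = 24·2406 + 613   →  a_0 = 24
2406 = 3·613 + 567   →  a_1 = 3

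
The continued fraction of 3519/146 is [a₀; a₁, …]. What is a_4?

1

3519 = 24·146 + 15   →  a_0 = 24
146 = 9·15 + 11   →  a_1 = 9
15 = 1·11 + 4   →  a_2 = 1
11 = 2·4 + 3   →  a_3 = 2
4 = 1·3 + 1   →  a_4 = 1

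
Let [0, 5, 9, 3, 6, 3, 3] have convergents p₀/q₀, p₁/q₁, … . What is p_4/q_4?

Using pₖ = aₖpₖ₋₁ + pₖ₋₂, qₖ = aₖqₖ₋₁ + qₖ₋₂ (with p₋₁=1, p₋₂=0, q₋₁=0, q₋₂=1):
  k=0: a=0, p=0, q=1
  k=1: a=5, p=1, q=5
  k=2: a=9, p=9, q=46
  k=3: a=3, p=28, q=143
  k=4: a=6, p=177, q=904

177/904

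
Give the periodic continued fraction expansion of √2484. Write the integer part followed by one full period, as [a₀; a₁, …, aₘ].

[49; 1, 5, 4, 5, 1, 98]

a₀ = ⌊√2484⌋ = 49.
With m₀=0, d₀=1 and mₖ₊₁ = dₖaₖ − mₖ, dₖ₊₁ = (n − mₖ₊₁²)/dₖ, aₖ₊₁ = ⌊(a₀+mₖ₊₁)/dₖ₊₁⌋:
  k=1: m=49, d=83, a=1
  k=2: m=34, d=16, a=5
  k=3: m=46, d=23, a=4
  k=4: m=46, d=16, a=5
  k=5: m=34, d=83, a=1
  k=6: m=49, d=1, a=98
d=1 and a=2a₀=98 at k=6, so the next step gives (m, d) = (49, 83) again — its k=1 value — and the period has length 6.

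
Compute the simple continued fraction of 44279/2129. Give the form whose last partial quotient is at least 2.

[20; 1, 3, 1, 19, 2, 10]

44279 = 20*2129 + 1699
2129 = 1*1699 + 430
1699 = 3*430 + 409
430 = 1*409 + 21
409 = 19*21 + 10
21 = 2*10 + 1
10 = 10*1 + 0  (stop)
So 44279/2129 = [20; 1, 3, 1, 19, 2, 10].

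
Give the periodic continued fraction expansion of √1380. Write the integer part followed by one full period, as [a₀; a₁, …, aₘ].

a₀ = ⌊√1380⌋ = 37.
With m₀=0, d₀=1 and mₖ₊₁ = dₖaₖ − mₖ, dₖ₊₁ = (n − mₖ₊₁²)/dₖ, aₖ₊₁ = ⌊(a₀+mₖ₊₁)/dₖ₊₁⌋:
  k=1: m=37, d=11, a=6
  k=2: m=29, d=49, a=1
  k=3: m=20, d=20, a=2
  k=4: m=20, d=49, a=1
  k=5: m=29, d=11, a=6
  k=6: m=37, d=1, a=74
d=1 and a=2a₀=74 at k=6, so the next step gives (m, d) = (37, 11) again — its k=1 value — and the period has length 6.

[37; 6, 1, 2, 1, 6, 74]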